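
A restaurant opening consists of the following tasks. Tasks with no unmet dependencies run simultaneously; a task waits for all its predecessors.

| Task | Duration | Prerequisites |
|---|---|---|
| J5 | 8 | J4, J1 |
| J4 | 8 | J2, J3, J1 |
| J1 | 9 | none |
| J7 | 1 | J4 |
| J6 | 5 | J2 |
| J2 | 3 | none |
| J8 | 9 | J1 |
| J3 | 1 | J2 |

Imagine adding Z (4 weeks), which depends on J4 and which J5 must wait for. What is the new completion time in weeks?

29

Originally the project takes 25 weeks.
With Z inserted, J5 now waits for max(J4, J1, Z).
New critical path: J1→J4→Z→J5 = 9+8+4+8 = 29 ⇒ 29 weeks.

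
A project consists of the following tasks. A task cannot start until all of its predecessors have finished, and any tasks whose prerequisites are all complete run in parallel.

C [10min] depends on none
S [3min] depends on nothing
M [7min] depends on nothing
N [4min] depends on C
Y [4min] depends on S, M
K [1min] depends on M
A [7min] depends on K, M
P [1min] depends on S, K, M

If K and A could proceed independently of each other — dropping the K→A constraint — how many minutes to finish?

14

Before: longest chain M→K→A = 7+1+7 = 15, finish 15.
Without K→A, A's earliest start moves from 8 to 7.
After: C→N = 10+4 = 14 → 14 minutes.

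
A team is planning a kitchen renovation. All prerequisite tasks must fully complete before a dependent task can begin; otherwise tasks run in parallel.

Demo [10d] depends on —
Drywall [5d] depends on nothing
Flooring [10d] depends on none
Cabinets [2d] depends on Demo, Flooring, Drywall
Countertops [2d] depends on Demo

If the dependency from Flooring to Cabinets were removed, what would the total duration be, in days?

With the dependency in place, Demo→Cabinets = 10+2 = 12 sets the finish at 12 days.
Dropping Flooring→Cabinets doesn't change Cabinets's earliest start (10); another predecessor still binds.
After: Demo→Cabinets = 10+2 = 12 → 12 days.

12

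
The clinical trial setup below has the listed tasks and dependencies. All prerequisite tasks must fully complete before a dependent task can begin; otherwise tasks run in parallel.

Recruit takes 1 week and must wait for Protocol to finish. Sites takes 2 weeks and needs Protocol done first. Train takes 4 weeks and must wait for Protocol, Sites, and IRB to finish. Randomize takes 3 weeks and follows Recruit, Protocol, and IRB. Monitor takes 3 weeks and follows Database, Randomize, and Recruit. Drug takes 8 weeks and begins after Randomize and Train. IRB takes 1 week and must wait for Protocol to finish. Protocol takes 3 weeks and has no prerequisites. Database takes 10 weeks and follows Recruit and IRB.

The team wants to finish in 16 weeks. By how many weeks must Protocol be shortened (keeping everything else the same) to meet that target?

1

Current finish: 17 weeks; target: 16.
Protocol is on every critical path, so each week cut from Protocol cuts the finish by one (this holds down to a finish of 15).
Need 17 − 16 = 1 week off Protocol → Protocol becomes 2 weeks, finish becomes 16.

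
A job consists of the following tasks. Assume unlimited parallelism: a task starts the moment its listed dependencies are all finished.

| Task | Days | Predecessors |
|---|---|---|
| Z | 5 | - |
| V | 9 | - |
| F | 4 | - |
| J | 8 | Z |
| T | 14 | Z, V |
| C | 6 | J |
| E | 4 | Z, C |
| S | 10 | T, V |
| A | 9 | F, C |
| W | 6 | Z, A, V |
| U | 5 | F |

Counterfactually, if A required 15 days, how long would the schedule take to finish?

40

Actual critical path: Z→J→C→A→W = 5+8+6+9+6 = 34 ⇒ 34 days.
A is on the critical path; changing it to 15 makes that path 40 days.
The critical path is still Z→J→C→A→W; finish is now 40 days.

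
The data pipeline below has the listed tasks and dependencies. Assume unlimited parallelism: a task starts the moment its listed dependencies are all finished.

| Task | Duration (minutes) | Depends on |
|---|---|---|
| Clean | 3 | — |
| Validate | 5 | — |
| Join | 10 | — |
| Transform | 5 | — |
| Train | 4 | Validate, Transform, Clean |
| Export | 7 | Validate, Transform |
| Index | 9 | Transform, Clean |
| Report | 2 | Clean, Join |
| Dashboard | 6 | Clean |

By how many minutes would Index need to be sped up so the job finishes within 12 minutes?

2

Current finish: 14 minutes; target: 12.
Index is on every critical path, so each minute cut from Index cuts the finish by one (this holds down to a finish of 12).
Need 14 − 12 = 2 minutes off Index → Index becomes 7 minutes, finish becomes 12.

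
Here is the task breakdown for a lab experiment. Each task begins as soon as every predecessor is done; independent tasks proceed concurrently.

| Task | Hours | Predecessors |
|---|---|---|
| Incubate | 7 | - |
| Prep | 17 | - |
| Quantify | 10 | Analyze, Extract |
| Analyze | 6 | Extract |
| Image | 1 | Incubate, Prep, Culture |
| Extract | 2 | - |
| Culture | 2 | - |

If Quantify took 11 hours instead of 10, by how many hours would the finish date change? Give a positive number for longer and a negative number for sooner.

As given, the longest chain is Extract→Analyze→Quantify = 2+6+10 = 18, so the finish is 18 hours.
Since Quantify is critical, the +1 change carries straight to that chain (now 19 hours).
No other chain overtakes it, so the finish is 19 hours.
Change in finish: 19 − 18 = +1 hours.

1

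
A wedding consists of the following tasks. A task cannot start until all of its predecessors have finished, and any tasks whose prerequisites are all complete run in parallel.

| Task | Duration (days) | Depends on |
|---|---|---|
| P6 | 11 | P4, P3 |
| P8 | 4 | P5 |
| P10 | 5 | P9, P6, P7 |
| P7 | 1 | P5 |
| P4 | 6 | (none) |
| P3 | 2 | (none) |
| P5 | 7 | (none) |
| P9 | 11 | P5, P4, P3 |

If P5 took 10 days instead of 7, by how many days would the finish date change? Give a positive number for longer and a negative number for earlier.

3

Actual critical path: P5→P9→P10 = 7+11+5 = 23 ⇒ 23 days.
P5 lies on that path, so at 10 days the path becomes 26 days.
That remains the longest chain; total 26 days.
Change in finish: 26 − 23 = +3 days.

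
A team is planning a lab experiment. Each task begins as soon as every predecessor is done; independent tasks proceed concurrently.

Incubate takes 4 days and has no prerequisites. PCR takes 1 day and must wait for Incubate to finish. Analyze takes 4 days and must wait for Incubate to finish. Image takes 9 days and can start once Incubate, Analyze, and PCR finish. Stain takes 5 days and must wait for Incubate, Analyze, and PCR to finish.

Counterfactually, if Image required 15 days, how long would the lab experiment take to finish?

Critical path before the change: Incubate→Analyze→Image = 4+4+9 = 17 giving 17 days.
Image is on the critical path; changing it to 15 makes that path 23 days.
No other chain overtakes it, so the finish is 23 days.

23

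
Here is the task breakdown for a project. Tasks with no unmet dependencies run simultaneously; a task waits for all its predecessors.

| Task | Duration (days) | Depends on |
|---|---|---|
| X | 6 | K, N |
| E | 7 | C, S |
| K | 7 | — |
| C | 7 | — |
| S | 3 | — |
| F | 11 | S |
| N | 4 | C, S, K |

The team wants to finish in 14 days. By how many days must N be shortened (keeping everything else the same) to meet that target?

3

Current finish: 17 days; target: 14.
N is on every critical path, so each day cut from N cuts the finish by one (this holds down to a finish of 14).
Need 17 − 14 = 3 days off N → N becomes 1 day, finish becomes 14.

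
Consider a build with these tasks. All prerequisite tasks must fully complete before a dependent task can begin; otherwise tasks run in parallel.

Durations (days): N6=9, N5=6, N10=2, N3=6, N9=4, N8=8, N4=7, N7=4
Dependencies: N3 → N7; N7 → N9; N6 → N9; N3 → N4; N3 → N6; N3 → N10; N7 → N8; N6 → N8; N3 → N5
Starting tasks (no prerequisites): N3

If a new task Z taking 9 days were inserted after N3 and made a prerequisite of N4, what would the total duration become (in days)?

Originally the project takes 23 days.
With Z inserted, N4 now waits for max(N3, Z).
New critical path: N3→N6→N8 = 6+9+8 = 23 ⇒ 23 days.

23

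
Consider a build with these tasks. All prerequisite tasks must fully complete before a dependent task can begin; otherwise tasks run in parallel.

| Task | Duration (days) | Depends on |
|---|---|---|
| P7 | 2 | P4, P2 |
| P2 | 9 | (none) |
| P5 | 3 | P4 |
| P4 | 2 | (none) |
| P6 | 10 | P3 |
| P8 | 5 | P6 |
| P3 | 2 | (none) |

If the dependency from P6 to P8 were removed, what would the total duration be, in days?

12

Original critical path: P3→P6→P8 = 2+10+5 = 17 ⇒ 17 days.
Without P6→P8, P8's earliest start moves from 12 to 0.
After: P3→P6 = 2+10 = 12 → 12 days.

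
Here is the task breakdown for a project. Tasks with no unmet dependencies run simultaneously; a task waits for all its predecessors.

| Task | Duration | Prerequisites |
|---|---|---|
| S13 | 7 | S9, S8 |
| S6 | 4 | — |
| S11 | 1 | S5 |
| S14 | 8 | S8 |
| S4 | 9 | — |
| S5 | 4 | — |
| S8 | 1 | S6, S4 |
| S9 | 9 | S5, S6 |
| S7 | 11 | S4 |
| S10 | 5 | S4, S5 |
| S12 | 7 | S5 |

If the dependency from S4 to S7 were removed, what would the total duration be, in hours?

20

Original critical path: S4→S7 = 9+11 = 20 ⇒ 20 hours.
Without S4→S7, S7's earliest start moves from 9 to 0.
New critical path: S5→S9→S13 = 4+9+7 = 20 ⇒ 20 hours.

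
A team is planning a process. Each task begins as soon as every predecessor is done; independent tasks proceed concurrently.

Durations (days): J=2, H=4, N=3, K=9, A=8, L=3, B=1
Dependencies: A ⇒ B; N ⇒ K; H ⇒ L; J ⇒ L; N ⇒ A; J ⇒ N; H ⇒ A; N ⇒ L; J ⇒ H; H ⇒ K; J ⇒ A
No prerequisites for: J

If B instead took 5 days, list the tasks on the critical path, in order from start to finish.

Actual critical path: J→H→A→B = 2+4+8+1 = 15 ⇒ 15 days.
B lies on that path, so at 5 days the path becomes 19 days.
The critical path is still J→H→A→B; finish is now 19 days.

J, H, A, B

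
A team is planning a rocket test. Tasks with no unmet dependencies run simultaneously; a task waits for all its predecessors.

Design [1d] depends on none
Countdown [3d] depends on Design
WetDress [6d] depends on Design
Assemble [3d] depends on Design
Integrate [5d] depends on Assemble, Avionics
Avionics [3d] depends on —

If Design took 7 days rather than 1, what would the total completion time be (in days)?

Baseline: Design→Assemble→Integrate = 1+3+5 = 9 → 9 days.
Design is on the critical path; changing it to 7 makes that path 15 days.
No other chain overtakes it, so the finish is 15 days.

15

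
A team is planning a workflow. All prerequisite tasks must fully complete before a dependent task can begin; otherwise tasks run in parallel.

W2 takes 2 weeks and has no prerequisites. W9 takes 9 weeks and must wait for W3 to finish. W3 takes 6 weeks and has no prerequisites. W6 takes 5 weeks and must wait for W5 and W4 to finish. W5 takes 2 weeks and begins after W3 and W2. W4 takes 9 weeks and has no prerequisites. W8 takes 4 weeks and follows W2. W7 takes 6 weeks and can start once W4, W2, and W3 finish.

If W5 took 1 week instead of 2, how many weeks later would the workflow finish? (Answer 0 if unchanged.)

Baseline: W3→W9 = 6+9 = 15 → 15 weeks.
W5 is off the critical path — its longest chain is 13 weeks, giving 2 of slack.
That remains the longest chain; total 15 weeks.
Change in finish: 15 − 15 = +0 weeks.

0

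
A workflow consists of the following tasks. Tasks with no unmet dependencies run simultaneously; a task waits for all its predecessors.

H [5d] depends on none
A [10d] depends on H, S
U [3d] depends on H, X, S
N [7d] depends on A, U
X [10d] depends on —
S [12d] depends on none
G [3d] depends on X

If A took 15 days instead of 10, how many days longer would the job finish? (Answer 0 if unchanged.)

5

Actual critical path: S→A→N = 12+10+7 = 29 ⇒ 29 days.
Since A is critical, the +5 change carries straight to that chain (now 34 days).
That remains the longest chain; total 34 days.
Change in finish: 34 − 29 = +5 days.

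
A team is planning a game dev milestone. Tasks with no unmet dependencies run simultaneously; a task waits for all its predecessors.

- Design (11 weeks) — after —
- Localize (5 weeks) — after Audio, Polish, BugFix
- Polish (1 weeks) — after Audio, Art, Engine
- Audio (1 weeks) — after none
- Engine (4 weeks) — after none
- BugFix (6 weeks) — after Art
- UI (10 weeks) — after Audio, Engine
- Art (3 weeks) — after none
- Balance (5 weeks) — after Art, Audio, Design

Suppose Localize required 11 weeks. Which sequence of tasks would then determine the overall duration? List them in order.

Art, BugFix, Localize

The binding path is Design→Balance = 11+5 = 16; finish at 16 weeks.
The longest path through Localize is only 14 weeks, so Localize has float 2.
The binding chain switches to Art→BugFix→Localize = 3+6+11 = 20; finish 20 weeks.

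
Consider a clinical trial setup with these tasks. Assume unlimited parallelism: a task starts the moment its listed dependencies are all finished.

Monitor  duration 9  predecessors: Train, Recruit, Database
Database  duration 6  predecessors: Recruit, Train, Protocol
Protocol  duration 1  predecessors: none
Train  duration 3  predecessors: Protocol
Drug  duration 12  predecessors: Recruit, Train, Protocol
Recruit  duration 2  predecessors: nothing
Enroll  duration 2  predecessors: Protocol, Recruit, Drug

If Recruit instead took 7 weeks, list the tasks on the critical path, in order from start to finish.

Baseline: Protocol→Train→Database→Monitor = 1+3+6+9 = 19 → 19 weeks.
Recruit has 2 weeks of float (longest path through it is 17).
The binding chain switches to Recruit→Database→Monitor = 7+6+9 = 22; finish 22 weeks.

Recruit, Database, Monitor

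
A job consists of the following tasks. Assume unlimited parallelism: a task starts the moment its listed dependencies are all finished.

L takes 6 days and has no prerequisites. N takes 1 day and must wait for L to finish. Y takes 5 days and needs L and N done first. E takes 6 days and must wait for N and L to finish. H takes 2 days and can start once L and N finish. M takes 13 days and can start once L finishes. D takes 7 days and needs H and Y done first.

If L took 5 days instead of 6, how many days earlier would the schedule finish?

1

Baseline: L→N→Y→D = 6+1+5+7 = 19 → 19 days.
L is on the critical path; changing it to 5 makes that path 18 days.
No other chain overtakes it, so the finish is 18 days.
Change in finish: 18 − 19 = -1 days.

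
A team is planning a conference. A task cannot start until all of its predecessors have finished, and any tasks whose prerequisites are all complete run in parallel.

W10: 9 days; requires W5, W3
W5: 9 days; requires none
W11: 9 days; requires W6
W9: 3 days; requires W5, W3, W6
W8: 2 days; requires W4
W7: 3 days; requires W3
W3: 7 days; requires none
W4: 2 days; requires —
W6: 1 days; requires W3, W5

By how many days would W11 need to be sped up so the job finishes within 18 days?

1

Current finish: 19 days; target: 18.
W11 is on every critical path, so each day cut from W11 cuts the finish by one (this holds down to a finish of 18).
Need 19 − 18 = 1 day off W11 → W11 becomes 8 days, finish becomes 18.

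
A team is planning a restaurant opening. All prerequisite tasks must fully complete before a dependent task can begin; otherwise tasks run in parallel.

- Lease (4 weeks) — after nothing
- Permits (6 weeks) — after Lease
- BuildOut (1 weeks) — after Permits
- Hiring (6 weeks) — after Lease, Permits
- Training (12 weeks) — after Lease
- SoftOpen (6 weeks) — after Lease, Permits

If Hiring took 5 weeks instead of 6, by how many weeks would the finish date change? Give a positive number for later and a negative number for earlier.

Baseline: Lease→Permits→Hiring = 4+6+6 = 16 → 16 weeks.
Hiring is on the critical path; changing it to 5 makes that path 15 weeks.
Now Lease→Permits→SoftOpen = 4+6+6 = 16 is longest, so the finish becomes 16 weeks.
Change in finish: 16 − 16 = +0 weeks.

0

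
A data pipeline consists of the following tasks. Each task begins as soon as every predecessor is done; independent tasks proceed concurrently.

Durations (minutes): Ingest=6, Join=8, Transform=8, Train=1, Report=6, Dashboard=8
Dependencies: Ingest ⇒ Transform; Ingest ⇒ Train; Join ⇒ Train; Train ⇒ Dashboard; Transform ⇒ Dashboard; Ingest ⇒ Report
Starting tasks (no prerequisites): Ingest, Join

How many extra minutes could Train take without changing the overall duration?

5

The longest chain is Ingest→Transform→Dashboard = 6+8+8 = 22; overall finish 22 minutes.
Train finishes as early as 9 and must finish by 14.
So Train can slip 14 − 9 = 5 minutes.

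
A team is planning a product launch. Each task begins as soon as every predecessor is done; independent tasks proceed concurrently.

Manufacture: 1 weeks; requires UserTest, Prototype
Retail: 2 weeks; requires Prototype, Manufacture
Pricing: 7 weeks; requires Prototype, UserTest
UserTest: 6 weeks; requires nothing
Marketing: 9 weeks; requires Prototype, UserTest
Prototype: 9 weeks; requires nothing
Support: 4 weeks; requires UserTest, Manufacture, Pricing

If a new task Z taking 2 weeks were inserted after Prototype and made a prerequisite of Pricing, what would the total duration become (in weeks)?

22

Originally the project takes 20 weeks.
With Z inserted, Pricing now waits for max(Prototype, UserTest, Z).
New critical path: Prototype→Z→Pricing→Support = 9+2+7+4 = 22 ⇒ 22 weeks.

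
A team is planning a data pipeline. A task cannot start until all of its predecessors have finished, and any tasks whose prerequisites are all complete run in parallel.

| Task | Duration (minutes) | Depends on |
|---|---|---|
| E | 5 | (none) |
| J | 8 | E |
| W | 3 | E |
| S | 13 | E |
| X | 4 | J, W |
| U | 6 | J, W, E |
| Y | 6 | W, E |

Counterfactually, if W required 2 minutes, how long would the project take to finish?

As given, the longest chain is E→J→U = 5+8+6 = 19, so the finish is 19 minutes.
The longest path through W is only 14 minutes, so W has float 5.
That remains the longest chain; total 19 minutes.

19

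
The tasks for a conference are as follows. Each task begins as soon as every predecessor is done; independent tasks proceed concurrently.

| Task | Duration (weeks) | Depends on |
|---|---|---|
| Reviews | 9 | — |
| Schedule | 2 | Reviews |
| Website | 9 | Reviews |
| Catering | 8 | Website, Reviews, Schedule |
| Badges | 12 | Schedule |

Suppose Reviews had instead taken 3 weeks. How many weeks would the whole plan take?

The binding path is Reviews→Website→Catering = 9+9+8 = 26; finish at 26 weeks.
Since Reviews is critical, the -6 change carries straight to that chain (now 20 weeks).
No other chain overtakes it, so the finish is 20 weeks.

20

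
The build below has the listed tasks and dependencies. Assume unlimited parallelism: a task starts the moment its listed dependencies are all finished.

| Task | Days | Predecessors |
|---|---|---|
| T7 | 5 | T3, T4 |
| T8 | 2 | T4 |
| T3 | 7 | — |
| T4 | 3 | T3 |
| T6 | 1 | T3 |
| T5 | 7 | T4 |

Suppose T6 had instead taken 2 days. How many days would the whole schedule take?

17

Actual critical path: T3→T4→T5 = 7+3+7 = 17 ⇒ 17 days.
T6 is off the critical path — its longest chain is 8 days, giving 9 of slack.
That remains the longest chain; total 17 days.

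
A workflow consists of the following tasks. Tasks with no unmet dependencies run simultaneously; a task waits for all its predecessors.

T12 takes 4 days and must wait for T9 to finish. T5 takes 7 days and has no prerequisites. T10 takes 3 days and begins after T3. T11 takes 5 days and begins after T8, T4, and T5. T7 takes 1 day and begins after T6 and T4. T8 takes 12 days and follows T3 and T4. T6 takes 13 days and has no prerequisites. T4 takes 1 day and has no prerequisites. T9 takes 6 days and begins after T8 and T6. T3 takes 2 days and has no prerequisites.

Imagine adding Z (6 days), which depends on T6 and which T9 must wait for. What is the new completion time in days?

Originally the schedule takes 24 days.
With Z inserted, T9 now waits for max(T8, T6, Z).
New critical path: T6→Z→T9→T12 = 13+6+6+4 = 29 ⇒ 29 days.

29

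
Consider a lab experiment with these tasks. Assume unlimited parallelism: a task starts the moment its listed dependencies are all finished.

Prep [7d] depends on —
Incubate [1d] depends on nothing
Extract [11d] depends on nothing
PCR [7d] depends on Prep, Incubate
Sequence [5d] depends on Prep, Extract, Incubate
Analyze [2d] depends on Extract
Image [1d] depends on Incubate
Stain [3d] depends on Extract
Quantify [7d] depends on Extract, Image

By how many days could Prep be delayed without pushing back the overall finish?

4

Critical path: Extract→Quantify = 11+7 = 18, so the finish is 18 days.
Prep finishes as early as 7 and must finish by 11.
Slack of Prep = 4 − 0 = 4 days.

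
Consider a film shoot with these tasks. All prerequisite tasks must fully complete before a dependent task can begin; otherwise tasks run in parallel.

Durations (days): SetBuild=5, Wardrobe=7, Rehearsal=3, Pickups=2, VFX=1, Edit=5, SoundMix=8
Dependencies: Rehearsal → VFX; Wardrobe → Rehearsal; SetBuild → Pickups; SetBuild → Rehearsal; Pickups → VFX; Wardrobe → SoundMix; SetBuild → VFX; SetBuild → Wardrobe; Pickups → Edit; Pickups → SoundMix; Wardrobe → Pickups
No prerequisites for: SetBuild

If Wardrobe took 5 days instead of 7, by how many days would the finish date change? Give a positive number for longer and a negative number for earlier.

As given, the longest chain is SetBuild→Wardrobe→Pickups→SoundMix = 5+7+2+8 = 22, so the finish is 22 days.
Wardrobe is on the critical path; changing it to 5 makes that path 20 days.
That remains the longest chain; total 20 days.
Change in finish: 20 − 22 = -2 days.

-2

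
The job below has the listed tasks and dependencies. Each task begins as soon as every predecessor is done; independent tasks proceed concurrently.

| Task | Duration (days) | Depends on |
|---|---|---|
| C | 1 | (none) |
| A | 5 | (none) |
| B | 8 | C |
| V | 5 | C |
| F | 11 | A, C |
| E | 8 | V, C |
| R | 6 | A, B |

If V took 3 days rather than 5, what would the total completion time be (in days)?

16

Critical path before the change: A→F = 5+11 = 16 giving 16 days.
The longest path through V is only 14 days, so V has float 2.
No other chain overtakes it, so the finish is 16 days.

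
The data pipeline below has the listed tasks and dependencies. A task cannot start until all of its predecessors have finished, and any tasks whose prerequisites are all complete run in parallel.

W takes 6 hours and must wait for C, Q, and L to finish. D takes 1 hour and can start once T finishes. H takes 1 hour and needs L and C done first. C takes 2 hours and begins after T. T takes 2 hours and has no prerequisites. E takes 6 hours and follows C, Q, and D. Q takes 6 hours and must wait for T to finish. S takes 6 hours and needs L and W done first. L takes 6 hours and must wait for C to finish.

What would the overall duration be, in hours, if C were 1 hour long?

21

Baseline: T→C→L→W→S = 2+2+6+6+6 = 22 → 22 hours.
C lies on that path, so at 1 hour the path becomes 21 hours.
The critical path is still T→C→L→W→S; finish is now 21 hours.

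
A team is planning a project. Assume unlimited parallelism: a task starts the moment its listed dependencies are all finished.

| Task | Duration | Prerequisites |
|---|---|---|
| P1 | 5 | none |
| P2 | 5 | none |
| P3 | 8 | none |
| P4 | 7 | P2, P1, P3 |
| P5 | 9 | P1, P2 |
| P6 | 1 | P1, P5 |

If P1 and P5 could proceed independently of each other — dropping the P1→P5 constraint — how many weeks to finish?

15

Original critical path: P1→P5→P6 = 5+9+1 = 15 ⇒ 15 weeks.
Dropping P1→P5 doesn't change P5's earliest start (5); another predecessor still binds.
New critical path: P2→P5→P6 = 5+9+1 = 15 ⇒ 15 weeks.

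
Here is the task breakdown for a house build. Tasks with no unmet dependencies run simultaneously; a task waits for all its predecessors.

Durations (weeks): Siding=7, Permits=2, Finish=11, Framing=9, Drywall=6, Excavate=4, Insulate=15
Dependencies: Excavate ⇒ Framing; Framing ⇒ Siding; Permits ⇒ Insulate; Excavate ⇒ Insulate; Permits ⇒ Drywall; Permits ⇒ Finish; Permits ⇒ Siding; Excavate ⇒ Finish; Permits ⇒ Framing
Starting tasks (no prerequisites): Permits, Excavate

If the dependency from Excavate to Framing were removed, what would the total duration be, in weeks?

With the dependency in place, Excavate→Framing→Siding = 4+9+7 = 20 sets the finish at 20 weeks.
Without Excavate→Framing, Framing's earliest start moves from 4 to 2.
New critical path: Excavate→Insulate = 4+15 = 19 ⇒ 19 weeks.

19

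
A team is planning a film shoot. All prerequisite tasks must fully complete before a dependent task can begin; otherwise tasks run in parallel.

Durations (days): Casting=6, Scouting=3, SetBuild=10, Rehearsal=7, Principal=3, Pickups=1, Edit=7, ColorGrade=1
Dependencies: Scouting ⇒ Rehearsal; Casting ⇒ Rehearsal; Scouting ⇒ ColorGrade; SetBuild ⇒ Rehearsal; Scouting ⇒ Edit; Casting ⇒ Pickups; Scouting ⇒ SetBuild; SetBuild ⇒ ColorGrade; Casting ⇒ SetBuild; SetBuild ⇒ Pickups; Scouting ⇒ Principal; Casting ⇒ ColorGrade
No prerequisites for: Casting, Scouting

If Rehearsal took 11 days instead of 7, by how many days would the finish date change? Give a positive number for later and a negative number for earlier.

As given, the longest chain is Casting→SetBuild→Rehearsal = 6+10+7 = 23, so the finish is 23 days.
Rehearsal is on the critical path; changing it to 11 makes that path 27 days.
The critical path is still Casting→SetBuild→Rehearsal; finish is now 27 days.
Change in finish: 27 − 23 = +4 days.

4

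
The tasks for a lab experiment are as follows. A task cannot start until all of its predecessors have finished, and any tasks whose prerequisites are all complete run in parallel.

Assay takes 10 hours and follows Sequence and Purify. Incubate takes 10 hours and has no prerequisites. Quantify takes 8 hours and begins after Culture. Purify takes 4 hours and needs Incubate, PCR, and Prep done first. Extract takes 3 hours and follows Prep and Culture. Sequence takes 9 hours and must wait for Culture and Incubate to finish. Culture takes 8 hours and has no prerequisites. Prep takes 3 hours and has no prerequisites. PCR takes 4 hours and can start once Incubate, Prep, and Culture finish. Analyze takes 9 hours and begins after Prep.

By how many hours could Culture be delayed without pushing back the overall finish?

2

The longest chain is Incubate→Sequence→Assay = 10+9+10 = 29; overall finish 29 hours.
Longest path through Culture: 27 hours (earliest finish 8, latest finish 10).
Float = 29 − 27 = 2.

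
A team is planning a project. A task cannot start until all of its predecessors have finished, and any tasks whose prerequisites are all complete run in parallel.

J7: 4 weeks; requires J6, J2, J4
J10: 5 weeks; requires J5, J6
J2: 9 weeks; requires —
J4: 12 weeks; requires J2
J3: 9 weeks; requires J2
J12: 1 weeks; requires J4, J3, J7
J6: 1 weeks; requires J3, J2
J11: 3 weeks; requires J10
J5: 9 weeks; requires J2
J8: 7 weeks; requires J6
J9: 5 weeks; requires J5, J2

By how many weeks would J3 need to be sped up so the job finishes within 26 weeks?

Current finish: 27 weeks; target: 26.
J3 is on every critical path, so each week cut from J3 cuts the finish by one (this holds down to a finish of 26).
Need 27 − 26 = 1 week off J3 → J3 becomes 8 weeks, finish becomes 26.

1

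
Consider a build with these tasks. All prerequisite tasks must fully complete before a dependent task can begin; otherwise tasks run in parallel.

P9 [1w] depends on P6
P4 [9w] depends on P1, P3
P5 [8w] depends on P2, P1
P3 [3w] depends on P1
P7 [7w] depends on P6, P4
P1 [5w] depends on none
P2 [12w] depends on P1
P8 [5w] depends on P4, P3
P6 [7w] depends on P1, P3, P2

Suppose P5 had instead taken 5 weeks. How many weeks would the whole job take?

The binding path is P1→P2→P6→P7 = 5+12+7+7 = 31; finish at 31 weeks.
The longest path through P5 is only 25 weeks, so P5 has float 6.
That remains the longest chain; total 31 weeks.

31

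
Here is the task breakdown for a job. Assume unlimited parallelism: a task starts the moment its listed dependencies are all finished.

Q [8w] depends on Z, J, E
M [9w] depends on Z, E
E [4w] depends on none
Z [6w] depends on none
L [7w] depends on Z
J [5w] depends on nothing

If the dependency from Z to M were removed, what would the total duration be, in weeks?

14

With the dependency in place, Z→M = 6+9 = 15 sets the finish at 15 weeks.
Without Z→M, M's earliest start moves from 6 to 4.
The longest chain is now Z→Q = 6+8 = 14, so the job takes 14 weeks.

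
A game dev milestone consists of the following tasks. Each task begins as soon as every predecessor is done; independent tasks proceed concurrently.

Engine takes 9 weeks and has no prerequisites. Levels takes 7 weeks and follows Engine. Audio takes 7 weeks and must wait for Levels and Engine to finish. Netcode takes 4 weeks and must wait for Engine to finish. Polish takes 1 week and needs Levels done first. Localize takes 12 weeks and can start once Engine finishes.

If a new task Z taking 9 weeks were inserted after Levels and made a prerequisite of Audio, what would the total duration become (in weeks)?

32

Originally the game dev milestone takes 23 weeks.
With Z inserted, Audio now waits for max(Levels, Engine, Z).
New critical path: Engine→Levels→Z→Audio = 9+7+9+7 = 32 ⇒ 32 weeks.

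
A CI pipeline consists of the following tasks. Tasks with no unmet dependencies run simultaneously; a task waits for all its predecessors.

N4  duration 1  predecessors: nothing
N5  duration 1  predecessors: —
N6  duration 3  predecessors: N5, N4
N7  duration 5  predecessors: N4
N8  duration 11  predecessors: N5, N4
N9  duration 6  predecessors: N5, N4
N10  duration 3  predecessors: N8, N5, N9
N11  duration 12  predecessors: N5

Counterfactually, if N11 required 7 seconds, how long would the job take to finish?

15

Baseline: N4→N8→N10 = 1+11+3 = 15 → 15 seconds.
The longest path through N11 is only 13 seconds, so N11 has float 2.
No other chain overtakes it, so the finish is 15 seconds.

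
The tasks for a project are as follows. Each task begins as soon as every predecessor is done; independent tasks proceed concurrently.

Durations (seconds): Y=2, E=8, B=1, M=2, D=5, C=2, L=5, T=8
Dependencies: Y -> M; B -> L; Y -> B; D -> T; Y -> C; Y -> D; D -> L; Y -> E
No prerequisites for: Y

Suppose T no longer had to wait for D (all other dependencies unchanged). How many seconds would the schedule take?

12

With the dependency in place, Y→D→T = 2+5+8 = 15 sets the finish at 15 seconds.
Without D→T, T's earliest start moves from 7 to 0.
After: Y→D→L = 2+5+5 = 12 → 12 seconds.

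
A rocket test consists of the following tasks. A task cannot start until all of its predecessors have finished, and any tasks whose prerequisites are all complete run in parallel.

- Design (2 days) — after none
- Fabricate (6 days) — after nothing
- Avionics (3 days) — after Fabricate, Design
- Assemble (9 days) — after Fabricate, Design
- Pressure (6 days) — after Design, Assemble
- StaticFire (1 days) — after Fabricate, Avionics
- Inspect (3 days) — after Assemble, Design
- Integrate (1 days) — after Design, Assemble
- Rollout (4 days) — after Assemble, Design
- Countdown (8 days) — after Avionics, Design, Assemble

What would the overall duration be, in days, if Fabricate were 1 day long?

19

The binding path is Fabricate→Assemble→Countdown = 6+9+8 = 23; finish at 23 days.
Since Fabricate is critical, the -5 change carries straight to that chain (now 18 days).
Now Design→Assemble→Countdown = 2+9+8 = 19 is longest, so the finish becomes 19 days.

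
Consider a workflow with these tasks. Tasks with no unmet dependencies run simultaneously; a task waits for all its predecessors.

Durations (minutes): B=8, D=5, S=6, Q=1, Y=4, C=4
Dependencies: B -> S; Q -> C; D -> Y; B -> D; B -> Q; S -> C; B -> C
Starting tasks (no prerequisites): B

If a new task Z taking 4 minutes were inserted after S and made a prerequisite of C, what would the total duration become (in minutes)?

22

Originally the plan takes 18 minutes.
With Z inserted, C now waits for max(B, S, Q, Z).
New critical path: B→S→Z→C = 8+6+4+4 = 22 ⇒ 22 minutes.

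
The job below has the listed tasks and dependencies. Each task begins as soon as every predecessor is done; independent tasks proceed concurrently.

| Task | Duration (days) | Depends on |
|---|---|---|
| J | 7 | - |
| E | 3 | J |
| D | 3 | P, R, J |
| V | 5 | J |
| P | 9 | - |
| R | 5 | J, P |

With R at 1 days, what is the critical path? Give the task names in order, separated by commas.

P, R, D

Baseline: P→R→D = 9+5+3 = 17 → 17 days.
R is on the critical path; changing it to 1 makes that path 13 days.
The critical path is still P→R→D; finish is now 13 days.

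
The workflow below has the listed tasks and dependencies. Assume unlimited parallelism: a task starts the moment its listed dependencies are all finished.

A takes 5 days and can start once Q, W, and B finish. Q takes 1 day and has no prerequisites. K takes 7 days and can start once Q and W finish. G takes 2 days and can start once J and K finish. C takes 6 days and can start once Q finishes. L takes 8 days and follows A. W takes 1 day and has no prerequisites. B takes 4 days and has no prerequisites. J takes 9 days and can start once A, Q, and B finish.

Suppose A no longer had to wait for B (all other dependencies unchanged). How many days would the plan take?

17

With the dependency in place, B→A→J→G = 4+5+9+2 = 20 sets the finish at 20 days.
Without B→A, A's earliest start moves from 4 to 1.
The longest chain is now Q→A→J→G = 1+5+9+2 = 17, so the plan takes 17 days.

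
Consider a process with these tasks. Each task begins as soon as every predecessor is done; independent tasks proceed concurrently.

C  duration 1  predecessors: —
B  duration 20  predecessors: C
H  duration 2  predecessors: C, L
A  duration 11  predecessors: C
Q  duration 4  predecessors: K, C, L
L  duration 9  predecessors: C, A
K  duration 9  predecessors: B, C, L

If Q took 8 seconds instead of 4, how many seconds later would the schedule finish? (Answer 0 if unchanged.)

The binding path is C→A→L→K→Q = 1+11+9+9+4 = 34; finish at 34 seconds.
Q lies on that path, so at 8 seconds the path becomes 38 seconds.
No other chain overtakes it, so the finish is 38 seconds.
Change in finish: 38 − 34 = +4 seconds.

4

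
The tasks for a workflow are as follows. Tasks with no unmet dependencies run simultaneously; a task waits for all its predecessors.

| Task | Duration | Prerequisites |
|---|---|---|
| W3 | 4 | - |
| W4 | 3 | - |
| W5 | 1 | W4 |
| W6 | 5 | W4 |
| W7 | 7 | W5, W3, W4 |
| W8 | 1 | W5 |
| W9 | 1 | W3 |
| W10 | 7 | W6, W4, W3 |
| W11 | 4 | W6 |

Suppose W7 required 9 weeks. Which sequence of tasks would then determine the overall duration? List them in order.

Actual critical path: W4→W6→W10 = 3+5+7 = 15 ⇒ 15 weeks.
The longest path through W7 is only 11 weeks, so W7 has float 4.
No other chain overtakes it, so the finish is 15 weeks.

W4, W6, W10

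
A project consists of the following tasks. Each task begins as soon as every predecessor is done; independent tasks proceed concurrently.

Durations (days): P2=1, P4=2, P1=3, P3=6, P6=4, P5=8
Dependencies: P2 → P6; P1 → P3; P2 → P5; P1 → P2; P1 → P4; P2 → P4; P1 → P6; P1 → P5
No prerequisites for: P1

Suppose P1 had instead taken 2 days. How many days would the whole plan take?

Critical path before the change: P1→P2→P5 = 3+1+8 = 12 giving 12 days.
Since P1 is critical, the -1 change carries straight to that chain (now 11 days).
No other chain overtakes it, so the finish is 11 days.

11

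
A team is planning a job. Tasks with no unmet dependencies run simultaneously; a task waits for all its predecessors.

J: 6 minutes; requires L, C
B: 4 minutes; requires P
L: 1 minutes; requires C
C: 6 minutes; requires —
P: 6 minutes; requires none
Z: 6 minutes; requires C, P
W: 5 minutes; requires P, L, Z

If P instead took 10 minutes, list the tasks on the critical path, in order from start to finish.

P, Z, W

Baseline: P→Z→W = 6+6+5 = 17 → 17 minutes.
P lies on that path, so at 10 minutes the path becomes 21 minutes.
No other chain overtakes it, so the finish is 21 minutes.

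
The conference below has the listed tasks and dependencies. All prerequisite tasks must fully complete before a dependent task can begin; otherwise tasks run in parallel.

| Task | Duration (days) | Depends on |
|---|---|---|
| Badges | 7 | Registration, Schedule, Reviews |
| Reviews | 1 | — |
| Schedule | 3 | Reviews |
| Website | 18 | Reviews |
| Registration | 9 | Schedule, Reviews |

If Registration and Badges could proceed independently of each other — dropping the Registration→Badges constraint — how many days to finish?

19

With the dependency in place, Reviews→Schedule→Registration→Badges = 1+3+9+7 = 20 sets the finish at 20 days.
Without Registration→Badges, Badges's earliest start moves from 13 to 4.
After: Reviews→Website = 1+18 = 19 → 19 days.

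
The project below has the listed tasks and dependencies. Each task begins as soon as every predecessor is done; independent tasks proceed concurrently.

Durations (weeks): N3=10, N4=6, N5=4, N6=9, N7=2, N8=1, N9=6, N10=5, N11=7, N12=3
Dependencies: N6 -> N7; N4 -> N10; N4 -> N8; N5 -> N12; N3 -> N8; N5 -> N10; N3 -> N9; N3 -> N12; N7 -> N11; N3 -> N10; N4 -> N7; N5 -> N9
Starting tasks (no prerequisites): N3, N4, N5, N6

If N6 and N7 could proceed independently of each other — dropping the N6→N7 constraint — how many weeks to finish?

16

Original critical path: N6→N7→N11 = 9+2+7 = 18 ⇒ 18 weeks.
Without N6→N7, N7's earliest start moves from 9 to 6.
The longest chain is now N3→N9 = 10+6 = 16, so the project takes 16 weeks.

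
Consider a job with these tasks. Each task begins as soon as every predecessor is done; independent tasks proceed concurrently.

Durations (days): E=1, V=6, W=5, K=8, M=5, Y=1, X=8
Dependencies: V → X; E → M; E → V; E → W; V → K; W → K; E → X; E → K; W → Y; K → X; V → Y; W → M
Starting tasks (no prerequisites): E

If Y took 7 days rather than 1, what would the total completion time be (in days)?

As given, the longest chain is E→V→K→X = 1+6+8+8 = 23, so the finish is 23 days.
Y is off the critical path — its longest chain is 8 days, giving 15 of slack.
No other chain overtakes it, so the finish is 23 days.

23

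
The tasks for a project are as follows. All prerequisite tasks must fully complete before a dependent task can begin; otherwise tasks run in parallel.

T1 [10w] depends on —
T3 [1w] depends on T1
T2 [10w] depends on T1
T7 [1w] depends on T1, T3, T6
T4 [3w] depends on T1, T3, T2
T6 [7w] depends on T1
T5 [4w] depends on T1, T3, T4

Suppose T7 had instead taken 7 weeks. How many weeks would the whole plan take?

27

Critical path before the change: T1→T2→T4→T5 = 10+10+3+4 = 27 giving 27 weeks.
The longest path through T7 is only 18 weeks, so T7 has float 9.
No other chain overtakes it, so the finish is 27 weeks.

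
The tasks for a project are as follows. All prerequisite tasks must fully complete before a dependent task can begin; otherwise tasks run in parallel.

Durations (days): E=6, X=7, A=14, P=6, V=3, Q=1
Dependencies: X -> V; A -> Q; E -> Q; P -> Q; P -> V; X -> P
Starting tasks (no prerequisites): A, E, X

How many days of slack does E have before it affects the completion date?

X→P→V = 7+6+3 = 16 sets the makespan at 16 days.
E finishes as early as 6 and must finish by 15.
So E can slip 15 − 6 = 9 days.

9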